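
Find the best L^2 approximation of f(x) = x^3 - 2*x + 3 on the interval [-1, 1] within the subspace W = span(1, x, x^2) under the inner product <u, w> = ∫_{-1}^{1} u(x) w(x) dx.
g(x) = 3 - 7*x/5

The best approximation g ∈ W is the orthogonal projection of f onto W. Writing g = a_0 + a_1 x + a_2 x^2, the coefficients solve the normal equations G · a = b where
  G_{ij} = <φ_i, φ_j> and b_i = <f, φ_i>, with φ_0 = 1, φ_1 = x, φ_2 = x^2.
G =
  [2, 0, 2/3]
  [0, 2/3, 0]
  [2/3, 0, 2/5],
b = (6, -14/15, 2).
Solving gives a_0 = 3, a_1 = -7/5, a_2 = 0, so
  g(x) = 3 - 7*x/5.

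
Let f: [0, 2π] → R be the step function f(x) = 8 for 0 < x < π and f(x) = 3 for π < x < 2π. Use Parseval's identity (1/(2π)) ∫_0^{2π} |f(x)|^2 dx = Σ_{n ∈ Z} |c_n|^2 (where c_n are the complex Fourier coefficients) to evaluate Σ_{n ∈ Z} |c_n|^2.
Σ |c_n|^2 = 73/2

Parseval equates the L^2 energy of f (normalised by 1/(2π)) with the ℓ^2 sum of its Fourier coefficients: (1/(2π)) ∫_0^{2π} |f|^2 = Σ |c_n|^2.
Compute the left side: (1/(2π)) [∫_0^π 8^2 dx + ∫_π^{2π} 3^2 dx] = (1/(2π)) · (64π + 9π) = (64 + 9)/2 = 73/2.
So Σ_{n ∈ Z} |c_n|^2 = 73/2.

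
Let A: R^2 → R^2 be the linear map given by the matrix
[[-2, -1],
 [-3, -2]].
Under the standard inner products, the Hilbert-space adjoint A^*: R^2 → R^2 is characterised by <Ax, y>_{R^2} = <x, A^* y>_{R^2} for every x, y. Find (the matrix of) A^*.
A^* = A^T =
[[-2, -3],
 [-1, -2]]

For real matrices with standard dot products, the defining identity <Ax, y> = <x, A^* y> gives (Ax)^T y = x^T (A^*) y, i.e. x^T A^T y = x^T (A^*) y. Since this holds for all x, y, we must have A^* = A^T. Therefore
A^* =
[[-2, -3],
 [-1, -2]].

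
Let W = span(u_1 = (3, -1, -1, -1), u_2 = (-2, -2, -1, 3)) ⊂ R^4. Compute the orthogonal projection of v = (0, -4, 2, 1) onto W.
proj_W(v) = (-1/15, -5/3, -31/30, 3/2)

Set up U = [u_1 | ... | u_2] ∈ R^(4×2). The projector onto W = col(U) is P = U (U^T U)^(-1) U^T.
Compute U^T U =
  [12, -6]
  [-6, 18],
and U^T v = (1, 9).
Solve U^T U · c = U^T v for the coefficients: c = (2/5, 19/30). The projection is proj_W(v) = U c.
Check: (v - proj_W(v)) · u_1 = 0  (should be 0).
Check: (v - proj_W(v)) · u_2 = 0  (should be 0).
Result: proj_W(v) = (-1/15, -5/3, -31/30, 3/2).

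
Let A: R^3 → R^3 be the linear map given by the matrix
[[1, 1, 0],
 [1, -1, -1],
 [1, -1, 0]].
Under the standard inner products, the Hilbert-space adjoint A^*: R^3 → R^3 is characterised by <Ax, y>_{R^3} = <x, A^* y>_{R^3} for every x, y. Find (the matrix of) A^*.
A^* = A^T =
[[1, 1, 1],
 [1, -1, -1],
 [0, -1, 0]]

For real matrices with standard dot products, the defining identity <Ax, y> = <x, A^* y> gives (Ax)^T y = x^T (A^*) y, i.e. x^T A^T y = x^T (A^*) y. Since this holds for all x, y, we must have A^* = A^T. Therefore
A^* =
[[1, 1, 1],
 [1, -1, -1],
 [0, -1, 0]].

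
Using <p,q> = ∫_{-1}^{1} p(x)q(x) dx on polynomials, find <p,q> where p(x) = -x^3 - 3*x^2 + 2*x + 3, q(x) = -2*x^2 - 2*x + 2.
<p,q> = 68/15

Expand the product: p(x)·q(x) = 2*x^5 + 8*x^4 - 16*x^2 - 2*x + 6.
∫_{-1}^{1} of each monomial x^k gives [2/(k+1) if k even, 0 if k odd]. Integrating term-by-term (or equivalently evaluating the antiderivative F(x) = x^6/3 + 8*x^5/5 - 16*x^3/3 - x^2 + 6*x at the endpoints):
  F(1) − F(−1) = 8/5 − (-44/15) = 68/15.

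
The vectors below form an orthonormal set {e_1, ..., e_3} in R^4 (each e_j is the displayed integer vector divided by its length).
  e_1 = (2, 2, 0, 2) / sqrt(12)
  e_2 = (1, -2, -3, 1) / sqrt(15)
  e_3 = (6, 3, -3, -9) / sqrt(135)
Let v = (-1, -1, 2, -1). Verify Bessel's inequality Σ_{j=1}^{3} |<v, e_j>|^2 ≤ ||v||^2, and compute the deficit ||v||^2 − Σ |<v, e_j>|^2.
Σ |<v, e_j>|^2 = 17/3; ||v||^2 = 7; deficit = 4/3

Write each e_j = u_j / sqrt(<u_j, u_j>) where u_j is the displayed integer vector. Then <v, e_j> = <v, u_j> / sqrt(<u_j, u_j>), so |<v, e_j>|^2 = <v, u_j>^2 / <u_j, u_j>.
Coefficients: <v, e_1> = -6/sqrt(12), <v, e_2> = -6/sqrt(15), <v, e_3> = -6/sqrt(135).
Square and sum: Σ |<v, e_j>|^2 = 17/3.
Compute ||v||^2 = v·v = 7.
Deficit = 7 − 17/3 = 4/3 ≥ 0, confirming Bessel's inequality. (The deficit equals ||v − Σ <v,e_j> e_j||^2, the squared distance from v to span{e_j}.)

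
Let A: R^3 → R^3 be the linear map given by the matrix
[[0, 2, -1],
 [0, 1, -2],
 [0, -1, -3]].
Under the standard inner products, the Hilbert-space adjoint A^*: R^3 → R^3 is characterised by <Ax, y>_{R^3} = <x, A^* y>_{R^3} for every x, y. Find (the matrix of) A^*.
A^* = A^T =
[[0, 0, 0],
 [2, 1, -1],
 [-1, -2, -3]]

For real matrices with standard dot products, the defining identity <Ax, y> = <x, A^* y> gives (Ax)^T y = x^T (A^*) y, i.e. x^T A^T y = x^T (A^*) y. Since this holds for all x, y, we must have A^* = A^T. Therefore
A^* =
[[0, 0, 0],
 [2, 1, -1],
 [-1, -2, -3]].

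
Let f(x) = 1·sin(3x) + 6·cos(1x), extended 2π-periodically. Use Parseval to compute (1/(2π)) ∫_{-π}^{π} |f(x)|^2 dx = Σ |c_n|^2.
Σ |c_n|^2 = 37/2

Expand |f|^2 and use orthogonality of {sin(nx), cos(mx)} on [-π, π]:
  ∫_{-π}^{π} sin(nx)^2 dx = π, ∫ cos(mx)^2 dx = π, and cross terms integrate to 0.
So ∫_{-π}^{π} f(x)^2 dx = 1^2 · π + 6^2 · π = (1 + 36)π.
Divide by 2π: (1 + 36)/2 = 37/2.
By Parseval, this equals Σ |c_n|^2.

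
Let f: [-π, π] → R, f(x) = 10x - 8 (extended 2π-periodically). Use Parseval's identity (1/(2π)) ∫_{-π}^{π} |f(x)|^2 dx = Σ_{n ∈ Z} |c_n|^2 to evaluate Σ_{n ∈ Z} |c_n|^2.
Σ |c_n|^2 = 100π^2/3 + 64

Expand and integrate term by term over [-π, π]:
  ∫ (10x)^2 dx = 100·(2π^3/3); ∫ 2·10·(-8)·x dx = 0 (odd integrand); ∫ (-8)^2 dx = 64·2π.
So (1/(2π)) ∫_{-π}^{π} (10x - 8)^2 dx = 100π^2/3 + 64 = 100π^2/3 + 64.
Parseval ⇒ Σ |c_n|^2 = 100π^2/3 + 64.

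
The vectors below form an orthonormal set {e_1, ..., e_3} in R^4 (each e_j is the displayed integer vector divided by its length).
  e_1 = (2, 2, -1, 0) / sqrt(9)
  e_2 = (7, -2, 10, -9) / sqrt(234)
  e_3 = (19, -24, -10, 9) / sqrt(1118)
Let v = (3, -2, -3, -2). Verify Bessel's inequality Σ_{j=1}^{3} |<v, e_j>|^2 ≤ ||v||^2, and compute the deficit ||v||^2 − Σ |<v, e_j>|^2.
Σ |<v, e_j>|^2 = 677/43; ||v||^2 = 26; deficit = 441/43

Write each e_j = u_j / sqrt(<u_j, u_j>) where u_j is the displayed integer vector. Then <v, e_j> = <v, u_j> / sqrt(<u_j, u_j>), so |<v, e_j>|^2 = <v, u_j>^2 / <u_j, u_j>.
Coefficients: <v, e_1> = 5/sqrt(9), <v, e_2> = 13/sqrt(234), <v, e_3> = 117/sqrt(1118).
Square and sum: Σ |<v, e_j>|^2 = 677/43.
Compute ||v||^2 = v·v = 26.
Deficit = 26 − 677/43 = 441/43 ≥ 0, confirming Bessel's inequality. (The deficit equals ||v − Σ <v,e_j> e_j||^2, the squared distance from v to span{e_j}.)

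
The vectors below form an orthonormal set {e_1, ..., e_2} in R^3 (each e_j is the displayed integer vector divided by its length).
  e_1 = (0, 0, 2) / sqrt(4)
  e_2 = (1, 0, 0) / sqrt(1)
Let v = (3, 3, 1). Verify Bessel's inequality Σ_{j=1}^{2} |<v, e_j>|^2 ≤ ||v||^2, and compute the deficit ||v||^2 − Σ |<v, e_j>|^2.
Σ |<v, e_j>|^2 = 10; ||v||^2 = 19; deficit = 9

Write each e_j = u_j / sqrt(<u_j, u_j>) where u_j is the displayed integer vector. Then <v, e_j> = <v, u_j> / sqrt(<u_j, u_j>), so |<v, e_j>|^2 = <v, u_j>^2 / <u_j, u_j>.
Coefficients: <v, e_1> = 2/sqrt(4), <v, e_2> = 3/sqrt(1).
Square and sum: Σ |<v, e_j>|^2 = 10.
Compute ||v||^2 = v·v = 19.
Deficit = 19 − 10 = 9 ≥ 0, confirming Bessel's inequality. (The deficit equals ||v − Σ <v,e_j> e_j||^2, the squared distance from v to span{e_j}.)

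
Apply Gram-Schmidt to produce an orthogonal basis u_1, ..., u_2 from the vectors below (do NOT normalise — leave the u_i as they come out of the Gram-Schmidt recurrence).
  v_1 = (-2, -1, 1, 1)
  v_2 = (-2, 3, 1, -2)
Orthogonal basis:
  u_1 = (-2, -1, 1, 1)
  u_2 = (-2, 3, 1, -2)

Apply the Gram-Schmidt recurrence
  u_1 = v_1
  u_i = v_i − Σ_{j<i} ((v_i · u_j) / (u_j · u_j)) · u_j.

Step by step this gives:
  u_1 = (-2, -1, 1, 1)
  u_2 = (-2, 3, 1, -2)

Orthogonality check:
  u_2 · u_1 = 0 (should be 0)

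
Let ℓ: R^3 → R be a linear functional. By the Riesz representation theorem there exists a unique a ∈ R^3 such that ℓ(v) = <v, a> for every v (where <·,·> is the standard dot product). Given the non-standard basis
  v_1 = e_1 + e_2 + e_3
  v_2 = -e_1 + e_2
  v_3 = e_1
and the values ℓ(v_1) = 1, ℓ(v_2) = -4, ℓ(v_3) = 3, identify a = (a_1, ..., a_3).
a = (3, -1, -1)

Write a = (a_1, ..., a_3) in the standard basis. For each basis vector v_i, ℓ(v_i) = <v_i, a> is a linear equation in the a_j's. Collect the n equations into a matrix system V a = ℓ, where row i of V is v_i (expressed in the standard basis). Since V is invertible (lower-triangular with 1s on the diagonal, up to permutation), solve by back-substitution:
  V =
[[1, 1, 1],
 [-1, 1, 0],
 [1, 0, 0]]
  V a = (1, -4, 3)
Solving gives a = (3, -1, -1).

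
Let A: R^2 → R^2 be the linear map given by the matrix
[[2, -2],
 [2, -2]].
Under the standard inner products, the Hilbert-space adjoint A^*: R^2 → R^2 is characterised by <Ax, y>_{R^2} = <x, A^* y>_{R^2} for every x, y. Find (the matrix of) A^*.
A^* = A^T =
[[2, 2],
 [-2, -2]]

For real matrices with standard dot products, the defining identity <Ax, y> = <x, A^* y> gives (Ax)^T y = x^T (A^*) y, i.e. x^T A^T y = x^T (A^*) y. Since this holds for all x, y, we must have A^* = A^T. Therefore
A^* =
[[2, 2],
 [-2, -2]].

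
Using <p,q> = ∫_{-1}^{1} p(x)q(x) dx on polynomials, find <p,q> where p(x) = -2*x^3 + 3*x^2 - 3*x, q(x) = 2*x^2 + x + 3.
<p,q> = 28/5

Expand the product: p(x)·q(x) = -4*x^5 + 4*x^4 - 9*x^3 + 6*x^2 - 9*x.
∫_{-1}^{1} of each monomial x^k gives [2/(k+1) if k even, 0 if k odd]. Integrating term-by-term (or equivalently evaluating the antiderivative F(x) = -2*x^6/3 + 4*x^5/5 - 9*x^4/4 + 2*x^3 - 9*x^2/2 at the endpoints):
  F(1) − F(−1) = -277/60 − (-613/60) = 28/5.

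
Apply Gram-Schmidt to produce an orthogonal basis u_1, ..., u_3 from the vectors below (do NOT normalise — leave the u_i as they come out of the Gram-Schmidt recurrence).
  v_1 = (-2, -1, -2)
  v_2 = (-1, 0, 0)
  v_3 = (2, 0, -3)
Orthogonal basis:
  u_1 = (-2, -1, -2)
  u_2 = (-5/9, 2/9, 4/9)
  u_3 = (0, 6/5, -3/5)

Apply the Gram-Schmidt recurrence
  u_1 = v_1
  u_i = v_i − Σ_{j<i} ((v_i · u_j) / (u_j · u_j)) · u_j.

Step by step this gives:
  u_1 = (-2, -1, -2)
  u_2 = (-5/9, 2/9, 4/9)
  u_3 = (0, 6/5, -3/5)

Orthogonality check:
  u_2 · u_1 = 0 (should be 0)
  u_3 · u_1 = 0 (should be 0)
  u_3 · u_2 = 0 (should be 0)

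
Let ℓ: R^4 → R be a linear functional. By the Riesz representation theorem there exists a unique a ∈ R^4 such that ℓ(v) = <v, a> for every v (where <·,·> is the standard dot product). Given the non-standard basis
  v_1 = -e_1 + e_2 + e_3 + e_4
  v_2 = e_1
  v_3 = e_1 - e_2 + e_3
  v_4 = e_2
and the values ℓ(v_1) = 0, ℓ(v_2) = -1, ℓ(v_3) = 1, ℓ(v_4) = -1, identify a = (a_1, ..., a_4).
a = (-1, -1, 1, -1)

Write a = (a_1, ..., a_4) in the standard basis. For each basis vector v_i, ℓ(v_i) = <v_i, a> is a linear equation in the a_j's. Collect the n equations into a matrix system V a = ℓ, where row i of V is v_i (expressed in the standard basis). Since V is invertible (lower-triangular with 1s on the diagonal, up to permutation), solve by back-substitution:
  V =
[[-1, 1, 1, 1],
 [1, 0, 0, 0],
 [1, -1, 1, 0],
 [0, 1, 0, 0]]
  V a = (0, -1, 1, -1)
Solving gives a = (-1, -1, 1, -1).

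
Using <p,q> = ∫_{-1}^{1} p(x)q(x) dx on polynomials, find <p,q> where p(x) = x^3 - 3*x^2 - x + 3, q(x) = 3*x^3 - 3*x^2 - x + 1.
<p,q> = 32/21

Expand the product: p(x)·q(x) = 3*x^6 - 12*x^5 + 5*x^4 + 16*x^3 - 11*x^2 - 4*x + 3.
∫_{-1}^{1} of each monomial x^k gives [2/(k+1) if k even, 0 if k odd]. Integrating term-by-term (or equivalently evaluating the antiderivative F(x) = 3*x^7/7 - 2*x^6 + x^5 + 4*x^4 - 11*x^3/3 - 2*x^2 + 3*x at the endpoints):
  F(1) − F(−1) = 16/21 − (-16/21) = 32/21.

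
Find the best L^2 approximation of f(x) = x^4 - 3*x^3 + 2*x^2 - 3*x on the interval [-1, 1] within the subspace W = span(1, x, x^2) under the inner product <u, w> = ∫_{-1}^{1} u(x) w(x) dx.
g(x) = 20*x^2/7 - 24*x/5 - 3/35

The best approximation g ∈ W is the orthogonal projection of f onto W. Writing g = a_0 + a_1 x + a_2 x^2, the coefficients solve the normal equations G · a = b where
  G_{ij} = <φ_i, φ_j> and b_i = <f, φ_i>, with φ_0 = 1, φ_1 = x, φ_2 = x^2.
G =
  [2, 0, 2/3]
  [0, 2/3, 0]
  [2/3, 0, 2/5],
b = (26/15, -16/5, 38/35).
Solving gives a_0 = -3/35, a_1 = -24/5, a_2 = 20/7, so
  g(x) = 20*x^2/7 - 24*x/5 - 3/35.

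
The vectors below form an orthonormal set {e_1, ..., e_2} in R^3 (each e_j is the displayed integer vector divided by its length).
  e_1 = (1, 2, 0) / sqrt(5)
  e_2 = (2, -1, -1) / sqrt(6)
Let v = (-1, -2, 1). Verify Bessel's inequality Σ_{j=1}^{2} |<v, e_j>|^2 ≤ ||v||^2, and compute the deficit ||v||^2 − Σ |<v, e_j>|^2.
Σ |<v, e_j>|^2 = 31/6; ||v||^2 = 6; deficit = 5/6

Write each e_j = u_j / sqrt(<u_j, u_j>) where u_j is the displayed integer vector. Then <v, e_j> = <v, u_j> / sqrt(<u_j, u_j>), so |<v, e_j>|^2 = <v, u_j>^2 / <u_j, u_j>.
Coefficients: <v, e_1> = -5/sqrt(5), <v, e_2> = -1/sqrt(6).
Square and sum: Σ |<v, e_j>|^2 = 31/6.
Compute ||v||^2 = v·v = 6.
Deficit = 6 − 31/6 = 5/6 ≥ 0, confirming Bessel's inequality. (The deficit equals ||v − Σ <v,e_j> e_j||^2, the squared distance from v to span{e_j}.)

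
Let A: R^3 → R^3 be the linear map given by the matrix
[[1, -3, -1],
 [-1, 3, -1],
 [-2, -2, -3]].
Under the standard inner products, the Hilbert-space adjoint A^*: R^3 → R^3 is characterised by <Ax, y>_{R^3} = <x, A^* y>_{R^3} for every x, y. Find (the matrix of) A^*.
A^* = A^T =
[[1, -1, -2],
 [-3, 3, -2],
 [-1, -1, -3]]

For real matrices with standard dot products, the defining identity <Ax, y> = <x, A^* y> gives (Ax)^T y = x^T (A^*) y, i.e. x^T A^T y = x^T (A^*) y. Since this holds for all x, y, we must have A^* = A^T. Therefore
A^* =
[[1, -1, -2],
 [-3, 3, -2],
 [-1, -1, -3]].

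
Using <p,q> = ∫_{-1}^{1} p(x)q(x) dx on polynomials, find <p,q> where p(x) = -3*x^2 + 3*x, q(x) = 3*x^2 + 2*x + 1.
<p,q> = -8/5

Expand the product: p(x)·q(x) = -9*x^4 + 3*x^3 + 3*x^2 + 3*x.
∫_{-1}^{1} of each monomial x^k gives [2/(k+1) if k even, 0 if k odd]. Integrating term-by-term (or equivalently evaluating the antiderivative F(x) = -9*x^5/5 + 3*x^4/4 + x^3 + 3*x^2/2 at the endpoints):
  F(1) − F(−1) = 29/20 − (61/20) = -8/5.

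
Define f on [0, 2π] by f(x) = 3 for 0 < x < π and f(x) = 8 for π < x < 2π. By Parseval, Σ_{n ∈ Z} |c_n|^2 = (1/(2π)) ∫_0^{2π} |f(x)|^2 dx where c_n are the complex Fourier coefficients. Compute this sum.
Σ |c_n|^2 = 73/2

Parseval equates the L^2 energy of f (normalised by 1/(2π)) with the ℓ^2 sum of its Fourier coefficients: (1/(2π)) ∫_0^{2π} |f|^2 = Σ |c_n|^2.
Compute the left side: (1/(2π)) [∫_0^π 3^2 dx + ∫_π^{2π} 8^2 dx] = (1/(2π)) · (9π + 64π) = (9 + 64)/2 = 73/2.
So Σ_{n ∈ Z} |c_n|^2 = 73/2.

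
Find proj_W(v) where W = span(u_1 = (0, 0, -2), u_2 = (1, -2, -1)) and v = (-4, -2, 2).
proj_W(v) = (0, 0, 2)

Set up U = [u_1 | ... | u_2] ∈ R^(3×2). The projector onto W = col(U) is P = U (U^T U)^(-1) U^T.
Compute U^T U =
  [4, 2]
  [2, 6],
and U^T v = (-4, -2).
Solve U^T U · c = U^T v for the coefficients: c = (-1, 0). The projection is proj_W(v) = U c.
Check: (v - proj_W(v)) · u_1 = 0  (should be 0).
Check: (v - proj_W(v)) · u_2 = 0  (should be 0).
Result: proj_W(v) = (0, 0, 2).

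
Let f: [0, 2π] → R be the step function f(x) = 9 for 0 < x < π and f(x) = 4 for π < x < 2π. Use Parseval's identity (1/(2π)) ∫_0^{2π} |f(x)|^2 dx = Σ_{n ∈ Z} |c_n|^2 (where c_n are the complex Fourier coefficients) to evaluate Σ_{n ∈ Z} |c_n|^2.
Σ |c_n|^2 = 97/2

Parseval equates the L^2 energy of f (normalised by 1/(2π)) with the ℓ^2 sum of its Fourier coefficients: (1/(2π)) ∫_0^{2π} |f|^2 = Σ |c_n|^2.
Compute the left side: (1/(2π)) [∫_0^π 9^2 dx + ∫_π^{2π} 4^2 dx] = (1/(2π)) · (81π + 16π) = (81 + 16)/2 = 97/2.
So Σ_{n ∈ Z} |c_n|^2 = 97/2.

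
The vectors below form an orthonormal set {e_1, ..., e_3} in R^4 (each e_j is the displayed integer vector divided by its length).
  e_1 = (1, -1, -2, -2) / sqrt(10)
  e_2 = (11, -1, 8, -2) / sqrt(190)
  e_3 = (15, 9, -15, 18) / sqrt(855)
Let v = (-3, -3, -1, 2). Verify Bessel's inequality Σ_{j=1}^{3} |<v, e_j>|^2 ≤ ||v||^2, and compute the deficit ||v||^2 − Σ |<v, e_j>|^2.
Σ |<v, e_j>|^2 = 51/5; ||v||^2 = 23; deficit = 64/5

Write each e_j = u_j / sqrt(<u_j, u_j>) where u_j is the displayed integer vector. Then <v, e_j> = <v, u_j> / sqrt(<u_j, u_j>), so |<v, e_j>|^2 = <v, u_j>^2 / <u_j, u_j>.
Coefficients: <v, e_1> = -2/sqrt(10), <v, e_2> = -42/sqrt(190), <v, e_3> = -21/sqrt(855).
Square and sum: Σ |<v, e_j>|^2 = 51/5.
Compute ||v||^2 = v·v = 23.
Deficit = 23 − 51/5 = 64/5 ≥ 0, confirming Bessel's inequality. (The deficit equals ||v − Σ <v,e_j> e_j||^2, the squared distance from v to span{e_j}.)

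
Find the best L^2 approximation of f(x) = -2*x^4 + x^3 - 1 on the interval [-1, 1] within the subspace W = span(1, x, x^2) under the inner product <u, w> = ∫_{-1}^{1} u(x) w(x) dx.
g(x) = -12*x^2/7 + 3*x/5 - 29/35

The best approximation g ∈ W is the orthogonal projection of f onto W. Writing g = a_0 + a_1 x + a_2 x^2, the coefficients solve the normal equations G · a = b where
  G_{ij} = <φ_i, φ_j> and b_i = <f, φ_i>, with φ_0 = 1, φ_1 = x, φ_2 = x^2.
G =
  [2, 0, 2/3]
  [0, 2/3, 0]
  [2/3, 0, 2/5],
b = (-14/5, 2/5, -26/21).
Solving gives a_0 = -29/35, a_1 = 3/5, a_2 = -12/7, so
  g(x) = -12*x^2/7 + 3*x/5 - 29/35.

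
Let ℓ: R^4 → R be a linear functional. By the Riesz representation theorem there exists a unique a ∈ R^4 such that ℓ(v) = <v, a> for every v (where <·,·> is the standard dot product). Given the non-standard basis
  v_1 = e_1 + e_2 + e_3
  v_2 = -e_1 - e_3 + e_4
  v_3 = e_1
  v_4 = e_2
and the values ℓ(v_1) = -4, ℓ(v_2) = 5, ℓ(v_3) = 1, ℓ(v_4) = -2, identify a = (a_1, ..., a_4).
a = (1, -2, -3, 3)

Write a = (a_1, ..., a_4) in the standard basis. For each basis vector v_i, ℓ(v_i) = <v_i, a> is a linear equation in the a_j's. Collect the n equations into a matrix system V a = ℓ, where row i of V is v_i (expressed in the standard basis). Since V is invertible (lower-triangular with 1s on the diagonal, up to permutation), solve by back-substitution:
  V =
[[1, 1, 1, 0],
 [-1, 0, -1, 1],
 [1, 0, 0, 0],
 [0, 1, 0, 0]]
  V a = (-4, 5, 1, -2)
Solving gives a = (1, -2, -3, 3).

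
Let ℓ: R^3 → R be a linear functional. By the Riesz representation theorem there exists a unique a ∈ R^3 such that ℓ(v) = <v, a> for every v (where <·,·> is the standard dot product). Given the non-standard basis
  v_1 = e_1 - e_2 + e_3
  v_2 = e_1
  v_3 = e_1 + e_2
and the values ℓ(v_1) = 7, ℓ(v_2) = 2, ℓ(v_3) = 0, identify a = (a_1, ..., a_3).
a = (2, -2, 3)

Write a = (a_1, ..., a_3) in the standard basis. For each basis vector v_i, ℓ(v_i) = <v_i, a> is a linear equation in the a_j's. Collect the n equations into a matrix system V a = ℓ, where row i of V is v_i (expressed in the standard basis). Since V is invertible (lower-triangular with 1s on the diagonal, up to permutation), solve by back-substitution:
  V =
[[1, -1, 1],
 [1, 0, 0],
 [1, 1, 0]]
  V a = (7, 2, 0)
Solving gives a = (2, -2, 3).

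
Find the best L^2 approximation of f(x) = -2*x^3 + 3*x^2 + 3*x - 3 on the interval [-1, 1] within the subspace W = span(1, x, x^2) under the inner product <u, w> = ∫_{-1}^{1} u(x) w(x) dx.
g(x) = 3*x^2 + 9*x/5 - 3

The best approximation g ∈ W is the orthogonal projection of f onto W. Writing g = a_0 + a_1 x + a_2 x^2, the coefficients solve the normal equations G · a = b where
  G_{ij} = <φ_i, φ_j> and b_i = <f, φ_i>, with φ_0 = 1, φ_1 = x, φ_2 = x^2.
G =
  [2, 0, 2/3]
  [0, 2/3, 0]
  [2/3, 0, 2/5],
b = (-4, 6/5, -4/5).
Solving gives a_0 = -3, a_1 = 9/5, a_2 = 3, so
  g(x) = 3*x^2 + 9*x/5 - 3.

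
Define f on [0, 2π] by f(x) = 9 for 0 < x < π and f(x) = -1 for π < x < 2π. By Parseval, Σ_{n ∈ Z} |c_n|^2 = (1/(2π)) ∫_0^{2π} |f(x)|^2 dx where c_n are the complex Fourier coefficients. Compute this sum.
Σ |c_n|^2 = 41

Parseval equates the L^2 energy of f (normalised by 1/(2π)) with the ℓ^2 sum of its Fourier coefficients: (1/(2π)) ∫_0^{2π} |f|^2 = Σ |c_n|^2.
Compute the left side: (1/(2π)) [∫_0^π 9^2 dx + ∫_π^{2π} (-1)^2 dx] = (1/(2π)) · (81π + 1π) = (81 + 1)/2 = 41.
So Σ_{n ∈ Z} |c_n|^2 = 41.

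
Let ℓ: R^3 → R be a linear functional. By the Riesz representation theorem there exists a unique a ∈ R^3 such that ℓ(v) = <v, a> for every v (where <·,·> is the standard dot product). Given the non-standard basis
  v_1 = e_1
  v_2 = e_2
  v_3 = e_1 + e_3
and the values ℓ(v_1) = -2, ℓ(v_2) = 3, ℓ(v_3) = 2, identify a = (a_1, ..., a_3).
a = (-2, 3, 4)

Write a = (a_1, ..., a_3) in the standard basis. For each basis vector v_i, ℓ(v_i) = <v_i, a> is a linear equation in the a_j's. Collect the n equations into a matrix system V a = ℓ, where row i of V is v_i (expressed in the standard basis). Since V is invertible (lower-triangular with 1s on the diagonal, up to permutation), solve by back-substitution:
  V =
[[1, 0, 0],
 [0, 1, 0],
 [1, 0, 1]]
  V a = (-2, 3, 2)
Solving gives a = (-2, 3, 4).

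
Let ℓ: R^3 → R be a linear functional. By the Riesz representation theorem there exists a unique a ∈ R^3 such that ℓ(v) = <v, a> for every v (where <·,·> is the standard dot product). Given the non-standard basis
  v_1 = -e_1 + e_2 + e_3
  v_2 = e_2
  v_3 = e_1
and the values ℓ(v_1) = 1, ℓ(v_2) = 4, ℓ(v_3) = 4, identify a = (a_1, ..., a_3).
a = (4, 4, 1)

Write a = (a_1, ..., a_3) in the standard basis. For each basis vector v_i, ℓ(v_i) = <v_i, a> is a linear equation in the a_j's. Collect the n equations into a matrix system V a = ℓ, where row i of V is v_i (expressed in the standard basis). Since V is invertible (lower-triangular with 1s on the diagonal, up to permutation), solve by back-substitution:
  V =
[[-1, 1, 1],
 [0, 1, 0],
 [1, 0, 0]]
  V a = (1, 4, 4)
Solving gives a = (4, 4, 1).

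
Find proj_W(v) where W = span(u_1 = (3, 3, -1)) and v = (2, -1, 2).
proj_W(v) = (3/19, 3/19, -1/19)

Set up U = [u_1 | ... | u_1] ∈ R^(3×1). The projector onto W = col(U) is P = U (U^T U)^(-1) U^T.
Compute U^T U =
  [19],
and U^T v = (1).
Solve U^T U · c = U^T v for the coefficients: c = (1/19). The projection is proj_W(v) = U c.
Check: (v - proj_W(v)) · u_1 = 0  (should be 0).
Result: proj_W(v) = (3/19, 3/19, -1/19).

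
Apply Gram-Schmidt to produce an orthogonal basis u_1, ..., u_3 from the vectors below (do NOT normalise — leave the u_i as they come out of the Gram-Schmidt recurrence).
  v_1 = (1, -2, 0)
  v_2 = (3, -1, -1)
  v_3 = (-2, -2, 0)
Orthogonal basis:
  u_1 = (1, -2, 0)
  u_2 = (2, 1, -1)
  u_3 = (-2/5, -1/5, -1)

Apply the Gram-Schmidt recurrence
  u_1 = v_1
  u_i = v_i − Σ_{j<i} ((v_i · u_j) / (u_j · u_j)) · u_j.

Step by step this gives:
  u_1 = (1, -2, 0)
  u_2 = (2, 1, -1)
  u_3 = (-2/5, -1/5, -1)

Orthogonality check:
  u_2 · u_1 = 0 (should be 0)
  u_3 · u_1 = 0 (should be 0)
  u_3 · u_2 = 0 (should be 0)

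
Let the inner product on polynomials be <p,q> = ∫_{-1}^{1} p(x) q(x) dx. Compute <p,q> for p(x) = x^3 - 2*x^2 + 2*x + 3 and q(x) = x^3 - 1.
<p,q> = -376/105

Expand the product: p(x)·q(x) = x^6 - 2*x^5 + 2*x^4 + 2*x^3 + 2*x^2 - 2*x - 3.
∫_{-1}^{1} of each monomial x^k gives [2/(k+1) if k even, 0 if k odd]. Integrating term-by-term (or equivalently evaluating the antiderivative F(x) = x^7/7 - x^6/3 + 2*x^5/5 + x^4/2 + 2*x^3/3 - x^2 - 3*x at the endpoints):
  F(1) − F(−1) = -551/210 − (67/70) = -376/105.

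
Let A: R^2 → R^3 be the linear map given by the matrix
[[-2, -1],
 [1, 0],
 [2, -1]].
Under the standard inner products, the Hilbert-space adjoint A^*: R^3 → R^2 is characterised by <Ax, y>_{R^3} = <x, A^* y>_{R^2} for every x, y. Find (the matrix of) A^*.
A^* = A^T =
[[-2, 1, 2],
 [-1, 0, -1]]

For real matrices with standard dot products, the defining identity <Ax, y> = <x, A^* y> gives (Ax)^T y = x^T (A^*) y, i.e. x^T A^T y = x^T (A^*) y. Since this holds for all x, y, we must have A^* = A^T. Therefore
A^* =
[[-2, 1, 2],
 [-1, 0, -1]].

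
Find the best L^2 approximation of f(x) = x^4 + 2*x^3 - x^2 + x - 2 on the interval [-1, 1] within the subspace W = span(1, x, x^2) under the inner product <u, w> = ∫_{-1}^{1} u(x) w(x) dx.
g(x) = -x^2/7 + 11*x/5 - 73/35

The best approximation g ∈ W is the orthogonal projection of f onto W. Writing g = a_0 + a_1 x + a_2 x^2, the coefficients solve the normal equations G · a = b where
  G_{ij} = <φ_i, φ_j> and b_i = <f, φ_i>, with φ_0 = 1, φ_1 = x, φ_2 = x^2.
G =
  [2, 0, 2/3]
  [0, 2/3, 0]
  [2/3, 0, 2/5],
b = (-64/15, 22/15, -152/105).
Solving gives a_0 = -73/35, a_1 = 11/5, a_2 = -1/7, so
  g(x) = -x^2/7 + 11*x/5 - 73/35.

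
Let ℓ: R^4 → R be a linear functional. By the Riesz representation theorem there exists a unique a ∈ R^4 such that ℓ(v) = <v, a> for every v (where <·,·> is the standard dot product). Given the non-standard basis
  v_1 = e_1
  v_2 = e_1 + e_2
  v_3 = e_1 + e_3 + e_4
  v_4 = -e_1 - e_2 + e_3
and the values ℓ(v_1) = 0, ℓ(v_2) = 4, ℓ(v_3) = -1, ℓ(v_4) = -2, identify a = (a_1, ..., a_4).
a = (0, 4, 2, -3)

Write a = (a_1, ..., a_4) in the standard basis. For each basis vector v_i, ℓ(v_i) = <v_i, a> is a linear equation in the a_j's. Collect the n equations into a matrix system V a = ℓ, where row i of V is v_i (expressed in the standard basis). Since V is invertible (lower-triangular with 1s on the diagonal, up to permutation), solve by back-substitution:
  V =
[[1, 0, 0, 0],
 [1, 1, 0, 0],
 [1, 0, 1, 1],
 [-1, -1, 1, 0]]
  V a = (0, 4, -1, -2)
Solving gives a = (0, 4, 2, -3).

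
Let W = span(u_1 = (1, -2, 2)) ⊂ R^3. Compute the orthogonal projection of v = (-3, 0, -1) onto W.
proj_W(v) = (-5/9, 10/9, -10/9)

Set up U = [u_1 | ... | u_1] ∈ R^(3×1). The projector onto W = col(U) is P = U (U^T U)^(-1) U^T.
Compute U^T U =
  [9],
and U^T v = (-5).
Solve U^T U · c = U^T v for the coefficients: c = (-5/9). The projection is proj_W(v) = U c.
Check: (v - proj_W(v)) · u_1 = 0  (should be 0).
Result: proj_W(v) = (-5/9, 10/9, -10/9).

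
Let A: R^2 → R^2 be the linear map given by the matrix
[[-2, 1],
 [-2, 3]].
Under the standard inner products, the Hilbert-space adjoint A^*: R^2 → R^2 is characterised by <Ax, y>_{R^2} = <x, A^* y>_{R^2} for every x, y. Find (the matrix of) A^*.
A^* = A^T =
[[-2, -2],
 [1, 3]]

For real matrices with standard dot products, the defining identity <Ax, y> = <x, A^* y> gives (Ax)^T y = x^T (A^*) y, i.e. x^T A^T y = x^T (A^*) y. Since this holds for all x, y, we must have A^* = A^T. Therefore
A^* =
[[-2, -2],
 [1, 3]].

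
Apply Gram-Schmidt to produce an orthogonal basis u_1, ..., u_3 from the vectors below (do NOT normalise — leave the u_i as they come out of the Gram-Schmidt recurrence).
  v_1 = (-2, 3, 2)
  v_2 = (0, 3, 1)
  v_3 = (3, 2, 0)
Orthogonal basis:
  u_1 = (-2, 3, 2)
  u_2 = (22/17, 18/17, -5/17)
  u_3 = (15/49, -10/49, 30/49)

Apply the Gram-Schmidt recurrence
  u_1 = v_1
  u_i = v_i − Σ_{j<i} ((v_i · u_j) / (u_j · u_j)) · u_j.

Step by step this gives:
  u_1 = (-2, 3, 2)
  u_2 = (22/17, 18/17, -5/17)
  u_3 = (15/49, -10/49, 30/49)

Orthogonality check:
  u_2 · u_1 = 0 (should be 0)
  u_3 · u_1 = 0 (should be 0)
  u_3 · u_2 = 0 (should be 0)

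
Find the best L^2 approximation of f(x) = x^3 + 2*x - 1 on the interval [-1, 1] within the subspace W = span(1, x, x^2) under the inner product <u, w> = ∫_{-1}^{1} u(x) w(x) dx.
g(x) = 13*x/5 - 1

The best approximation g ∈ W is the orthogonal projection of f onto W. Writing g = a_0 + a_1 x + a_2 x^2, the coefficients solve the normal equations G · a = b where
  G_{ij} = <φ_i, φ_j> and b_i = <f, φ_i>, with φ_0 = 1, φ_1 = x, φ_2 = x^2.
G =
  [2, 0, 2/3]
  [0, 2/3, 0]
  [2/3, 0, 2/5],
b = (-2, 26/15, -2/3).
Solving gives a_0 = -1, a_1 = 13/5, a_2 = 0, so
  g(x) = 13*x/5 - 1.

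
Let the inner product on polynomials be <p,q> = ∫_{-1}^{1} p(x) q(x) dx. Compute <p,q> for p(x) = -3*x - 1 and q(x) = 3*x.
<p,q> = -6

Expand the product: p(x)·q(x) = -9*x^2 - 3*x.
∫_{-1}^{1} of each monomial x^k gives [2/(k+1) if k even, 0 if k odd]. Integrating term-by-term (or equivalently evaluating the antiderivative F(x) = -3*x^3 - 3*x^2/2 at the endpoints):
  F(1) − F(−1) = -9/2 − (3/2) = -6.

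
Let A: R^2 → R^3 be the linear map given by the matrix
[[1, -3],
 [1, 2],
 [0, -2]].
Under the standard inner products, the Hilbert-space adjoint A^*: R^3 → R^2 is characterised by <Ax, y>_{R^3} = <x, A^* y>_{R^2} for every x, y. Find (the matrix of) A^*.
A^* = A^T =
[[1, 1, 0],
 [-3, 2, -2]]

For real matrices with standard dot products, the defining identity <Ax, y> = <x, A^* y> gives (Ax)^T y = x^T (A^*) y, i.e. x^T A^T y = x^T (A^*) y. Since this holds for all x, y, we must have A^* = A^T. Therefore
A^* =
[[1, 1, 0],
 [-3, 2, -2]].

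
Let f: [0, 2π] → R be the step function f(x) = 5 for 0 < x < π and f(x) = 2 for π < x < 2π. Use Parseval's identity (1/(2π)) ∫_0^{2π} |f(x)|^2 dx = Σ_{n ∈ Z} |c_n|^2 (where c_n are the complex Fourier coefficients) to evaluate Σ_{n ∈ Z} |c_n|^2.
Σ |c_n|^2 = 29/2

Parseval equates the L^2 energy of f (normalised by 1/(2π)) with the ℓ^2 sum of its Fourier coefficients: (1/(2π)) ∫_0^{2π} |f|^2 = Σ |c_n|^2.
Compute the left side: (1/(2π)) [∫_0^π 5^2 dx + ∫_π^{2π} 2^2 dx] = (1/(2π)) · (25π + 4π) = (25 + 4)/2 = 29/2.
So Σ_{n ∈ Z} |c_n|^2 = 29/2.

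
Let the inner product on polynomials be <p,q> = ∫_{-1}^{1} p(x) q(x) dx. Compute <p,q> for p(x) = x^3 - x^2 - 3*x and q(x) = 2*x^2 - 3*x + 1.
<p,q> = 10/3

Expand the product: p(x)·q(x) = 2*x^5 - 5*x^4 - 2*x^3 + 8*x^2 - 3*x.
∫_{-1}^{1} of each monomial x^k gives [2/(k+1) if k even, 0 if k odd]. Integrating term-by-term (or equivalently evaluating the antiderivative F(x) = x^6/3 - x^5 - x^4/2 + 8*x^3/3 - 3*x^2/2 at the endpoints):
  F(1) − F(−1) = 0 − (-10/3) = 10/3.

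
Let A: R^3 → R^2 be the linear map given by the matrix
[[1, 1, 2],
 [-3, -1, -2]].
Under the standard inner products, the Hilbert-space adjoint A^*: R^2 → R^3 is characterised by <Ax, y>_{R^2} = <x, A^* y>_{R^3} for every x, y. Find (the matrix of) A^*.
A^* = A^T =
[[1, -3],
 [1, -1],
 [2, -2]]

For real matrices with standard dot products, the defining identity <Ax, y> = <x, A^* y> gives (Ax)^T y = x^T (A^*) y, i.e. x^T A^T y = x^T (A^*) y. Since this holds for all x, y, we must have A^* = A^T. Therefore
A^* =
[[1, -3],
 [1, -1],
 [2, -2]].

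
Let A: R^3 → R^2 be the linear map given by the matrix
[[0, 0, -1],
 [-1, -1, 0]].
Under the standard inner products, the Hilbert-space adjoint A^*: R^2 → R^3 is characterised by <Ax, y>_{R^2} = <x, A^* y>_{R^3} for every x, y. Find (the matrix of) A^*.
A^* = A^T =
[[0, -1],
 [0, -1],
 [-1, 0]]

For real matrices with standard dot products, the defining identity <Ax, y> = <x, A^* y> gives (Ax)^T y = x^T (A^*) y, i.e. x^T A^T y = x^T (A^*) y. Since this holds for all x, y, we must have A^* = A^T. Therefore
A^* =
[[0, -1],
 [0, -1],
 [-1, 0]].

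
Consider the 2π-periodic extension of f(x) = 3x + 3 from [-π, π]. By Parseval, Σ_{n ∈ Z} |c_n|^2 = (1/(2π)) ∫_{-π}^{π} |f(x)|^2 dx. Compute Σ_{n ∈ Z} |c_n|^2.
Σ |c_n|^2 = 3π^2 + 9

Expand and integrate term by term over [-π, π]:
  ∫ (3x)^2 dx = 9·(2π^3/3); ∫ 2·3·(3)·x dx = 0 (odd integrand); ∫ 3^2 dx = 9·2π.
So (1/(2π)) ∫_{-π}^{π} (3x + 3)^2 dx = 9π^2/3 + 9 = 3π^2 + 9.
Parseval ⇒ Σ |c_n|^2 = 3π^2 + 9.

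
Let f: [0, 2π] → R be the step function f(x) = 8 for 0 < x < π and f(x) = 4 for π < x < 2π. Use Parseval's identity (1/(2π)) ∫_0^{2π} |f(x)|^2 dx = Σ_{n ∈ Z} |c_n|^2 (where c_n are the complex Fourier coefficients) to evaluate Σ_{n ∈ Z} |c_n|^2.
Σ |c_n|^2 = 40

Parseval equates the L^2 energy of f (normalised by 1/(2π)) with the ℓ^2 sum of its Fourier coefficients: (1/(2π)) ∫_0^{2π} |f|^2 = Σ |c_n|^2.
Compute the left side: (1/(2π)) [∫_0^π 8^2 dx + ∫_π^{2π} 4^2 dx] = (1/(2π)) · (64π + 16π) = (64 + 16)/2 = 40.
So Σ_{n ∈ Z} |c_n|^2 = 40.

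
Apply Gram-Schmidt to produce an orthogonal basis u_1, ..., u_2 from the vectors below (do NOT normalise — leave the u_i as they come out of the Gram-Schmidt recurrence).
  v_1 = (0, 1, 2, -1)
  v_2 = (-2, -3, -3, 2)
Orthogonal basis:
  u_1 = (0, 1, 2, -1)
  u_2 = (-2, -7/6, 2/3, 1/6)

Apply the Gram-Schmidt recurrence
  u_1 = v_1
  u_i = v_i − Σ_{j<i} ((v_i · u_j) / (u_j · u_j)) · u_j.

Step by step this gives:
  u_1 = (0, 1, 2, -1)
  u_2 = (-2, -7/6, 2/3, 1/6)

Orthogonality check:
  u_2 · u_1 = 0 (should be 0)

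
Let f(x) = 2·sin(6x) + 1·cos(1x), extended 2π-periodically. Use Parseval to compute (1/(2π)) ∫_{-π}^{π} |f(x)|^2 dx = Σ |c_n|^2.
Σ |c_n|^2 = 5/2

Expand |f|^2 and use orthogonality of {sin(nx), cos(mx)} on [-π, π]:
  ∫_{-π}^{π} sin(nx)^2 dx = π, ∫ cos(mx)^2 dx = π, and cross terms integrate to 0.
So ∫_{-π}^{π} f(x)^2 dx = 2^2 · π + 1^2 · π = (4 + 1)π.
Divide by 2π: (4 + 1)/2 = 5/2.
By Parseval, this equals Σ |c_n|^2.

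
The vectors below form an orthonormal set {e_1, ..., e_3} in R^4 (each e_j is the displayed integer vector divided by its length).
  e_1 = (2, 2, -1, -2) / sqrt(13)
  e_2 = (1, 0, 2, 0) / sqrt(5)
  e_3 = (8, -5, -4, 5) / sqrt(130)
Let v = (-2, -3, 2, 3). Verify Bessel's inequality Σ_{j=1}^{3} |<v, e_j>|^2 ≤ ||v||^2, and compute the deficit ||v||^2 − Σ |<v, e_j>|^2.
Σ |<v, e_j>|^2 = 26; ||v||^2 = 26; deficit = 0

Write each e_j = u_j / sqrt(<u_j, u_j>) where u_j is the displayed integer vector. Then <v, e_j> = <v, u_j> / sqrt(<u_j, u_j>), so |<v, e_j>|^2 = <v, u_j>^2 / <u_j, u_j>.
Coefficients: <v, e_1> = -18/sqrt(13), <v, e_2> = 2/sqrt(5), <v, e_3> = 6/sqrt(130).
Square and sum: Σ |<v, e_j>|^2 = 26.
Compute ||v||^2 = v·v = 26.
Deficit = 26 − 26 = 0 ≥ 0, confirming Bessel's inequality. (The deficit equals ||v − Σ <v,e_j> e_j||^2, the squared distance from v to span{e_j}.)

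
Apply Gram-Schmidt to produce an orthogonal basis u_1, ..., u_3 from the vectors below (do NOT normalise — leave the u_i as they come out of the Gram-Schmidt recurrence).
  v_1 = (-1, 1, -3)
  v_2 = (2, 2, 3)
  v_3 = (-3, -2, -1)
Orthogonal basis:
  u_1 = (-1, 1, -3)
  u_2 = (13/11, 31/11, 6/11)
  u_3 = (-153/106, 51/106, 34/53)

Apply the Gram-Schmidt recurrence
  u_1 = v_1
  u_i = v_i − Σ_{j<i} ((v_i · u_j) / (u_j · u_j)) · u_j.

Step by step this gives:
  u_1 = (-1, 1, -3)
  u_2 = (13/11, 31/11, 6/11)
  u_3 = (-153/106, 51/106, 34/53)

Orthogonality check:
  u_2 · u_1 = 0 (should be 0)
  u_3 · u_1 = 0 (should be 0)
  u_3 · u_2 = 0 (should be 0)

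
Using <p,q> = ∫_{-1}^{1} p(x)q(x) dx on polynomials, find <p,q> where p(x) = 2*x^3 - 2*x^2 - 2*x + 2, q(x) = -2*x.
<p,q> = 16/15

Expand the product: p(x)·q(x) = -4*x^4 + 4*x^3 + 4*x^2 - 4*x.
∫_{-1}^{1} of each monomial x^k gives [2/(k+1) if k even, 0 if k odd]. Integrating term-by-term (or equivalently evaluating the antiderivative F(x) = -4*x^5/5 + x^4 + 4*x^3/3 - 2*x^2 at the endpoints):
  F(1) − F(−1) = -7/15 − (-23/15) = 16/15.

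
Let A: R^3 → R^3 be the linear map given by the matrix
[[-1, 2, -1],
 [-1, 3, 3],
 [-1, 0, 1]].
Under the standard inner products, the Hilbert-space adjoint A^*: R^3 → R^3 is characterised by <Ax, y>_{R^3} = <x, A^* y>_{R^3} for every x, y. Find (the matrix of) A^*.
A^* = A^T =
[[-1, -1, -1],
 [2, 3, 0],
 [-1, 3, 1]]

For real matrices with standard dot products, the defining identity <Ax, y> = <x, A^* y> gives (Ax)^T y = x^T (A^*) y, i.e. x^T A^T y = x^T (A^*) y. Since this holds for all x, y, we must have A^* = A^T. Therefore
A^* =
[[-1, -1, -1],
 [2, 3, 0],
 [-1, 3, 1]].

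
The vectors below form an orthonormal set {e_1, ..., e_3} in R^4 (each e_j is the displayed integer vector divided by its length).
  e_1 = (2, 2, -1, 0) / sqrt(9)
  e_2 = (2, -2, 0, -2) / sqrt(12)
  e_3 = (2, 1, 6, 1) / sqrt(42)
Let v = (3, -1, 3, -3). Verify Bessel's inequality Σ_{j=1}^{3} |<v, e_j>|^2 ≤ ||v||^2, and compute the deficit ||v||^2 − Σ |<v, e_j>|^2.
Σ |<v, e_j>|^2 = 1636/63; ||v||^2 = 28; deficit = 128/63

Write each e_j = u_j / sqrt(<u_j, u_j>) where u_j is the displayed integer vector. Then <v, e_j> = <v, u_j> / sqrt(<u_j, u_j>), so |<v, e_j>|^2 = <v, u_j>^2 / <u_j, u_j>.
Coefficients: <v, e_1> = 1/sqrt(9), <v, e_2> = 14/sqrt(12), <v, e_3> = 20/sqrt(42).
Square and sum: Σ |<v, e_j>|^2 = 1636/63.
Compute ||v||^2 = v·v = 28.
Deficit = 28 − 1636/63 = 128/63 ≥ 0, confirming Bessel's inequality. (The deficit equals ||v − Σ <v,e_j> e_j||^2, the squared distance from v to span{e_j}.)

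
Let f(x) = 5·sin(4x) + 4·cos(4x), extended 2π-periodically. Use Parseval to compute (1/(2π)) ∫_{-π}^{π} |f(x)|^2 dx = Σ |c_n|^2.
Σ |c_n|^2 = 41/2

Expand |f|^2 and use orthogonality of {sin(nx), cos(mx)} on [-π, π]:
  ∫_{-π}^{π} sin(nx)^2 dx = π, ∫ cos(mx)^2 dx = π, and cross terms integrate to 0.
So ∫_{-π}^{π} f(x)^2 dx = 5^2 · π + 4^2 · π = (25 + 16)π.
Divide by 2π: (25 + 16)/2 = 41/2.
By Parseval, this equals Σ |c_n|^2.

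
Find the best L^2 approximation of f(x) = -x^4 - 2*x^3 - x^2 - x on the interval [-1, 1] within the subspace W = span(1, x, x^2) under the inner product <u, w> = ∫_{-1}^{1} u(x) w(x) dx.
g(x) = -13*x^2/7 - 11*x/5 + 3/35

The best approximation g ∈ W is the orthogonal projection of f onto W. Writing g = a_0 + a_1 x + a_2 x^2, the coefficients solve the normal equations G · a = b where
  G_{ij} = <φ_i, φ_j> and b_i = <f, φ_i>, with φ_0 = 1, φ_1 = x, φ_2 = x^2.
G =
  [2, 0, 2/3]
  [0, 2/3, 0]
  [2/3, 0, 2/5],
b = (-16/15, -22/15, -24/35).
Solving gives a_0 = 3/35, a_1 = -11/5, a_2 = -13/7, so
  g(x) = -13*x^2/7 - 11*x/5 + 3/35.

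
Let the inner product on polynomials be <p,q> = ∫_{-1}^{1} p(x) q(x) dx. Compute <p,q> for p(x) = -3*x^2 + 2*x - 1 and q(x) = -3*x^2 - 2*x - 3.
<p,q> = 224/15

Expand the product: p(x)·q(x) = 9*x^4 + 8*x^2 - 4*x + 3.
∫_{-1}^{1} of each monomial x^k gives [2/(k+1) if k even, 0 if k odd]. Integrating term-by-term (or equivalently evaluating the antiderivative F(x) = 9*x^5/5 + 8*x^3/3 - 2*x^2 + 3*x at the endpoints):
  F(1) − F(−1) = 82/15 − (-142/15) = 224/15.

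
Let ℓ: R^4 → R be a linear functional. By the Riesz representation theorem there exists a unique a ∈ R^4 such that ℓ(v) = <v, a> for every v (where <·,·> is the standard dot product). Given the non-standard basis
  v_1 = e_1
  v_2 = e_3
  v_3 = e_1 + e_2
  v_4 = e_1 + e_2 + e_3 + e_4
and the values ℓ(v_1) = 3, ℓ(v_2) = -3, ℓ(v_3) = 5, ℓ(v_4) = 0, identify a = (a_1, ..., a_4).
a = (3, 2, -3, -2)

Write a = (a_1, ..., a_4) in the standard basis. For each basis vector v_i, ℓ(v_i) = <v_i, a> is a linear equation in the a_j's. Collect the n equations into a matrix system V a = ℓ, where row i of V is v_i (expressed in the standard basis). Since V is invertible (lower-triangular with 1s on the diagonal, up to permutation), solve by back-substitution:
  V =
[[1, 0, 0, 0],
 [0, 0, 1, 0],
 [1, 1, 0, 0],
 [1, 1, 1, 1]]
  V a = (3, -3, 5, 0)
Solving gives a = (3, 2, -3, -2).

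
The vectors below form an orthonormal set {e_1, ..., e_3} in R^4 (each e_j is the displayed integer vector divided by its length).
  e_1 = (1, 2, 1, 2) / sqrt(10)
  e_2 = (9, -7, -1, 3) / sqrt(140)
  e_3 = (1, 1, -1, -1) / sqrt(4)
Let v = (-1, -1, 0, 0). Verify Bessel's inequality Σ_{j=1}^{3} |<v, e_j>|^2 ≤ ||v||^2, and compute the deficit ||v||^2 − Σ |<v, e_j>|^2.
Σ |<v, e_j>|^2 = 27/14; ||v||^2 = 2; deficit = 1/14

Write each e_j = u_j / sqrt(<u_j, u_j>) where u_j is the displayed integer vector. Then <v, e_j> = <v, u_j> / sqrt(<u_j, u_j>), so |<v, e_j>|^2 = <v, u_j>^2 / <u_j, u_j>.
Coefficients: <v, e_1> = -3/sqrt(10), <v, e_2> = -2/sqrt(140), <v, e_3> = -2/sqrt(4).
Square and sum: Σ |<v, e_j>|^2 = 27/14.
Compute ||v||^2 = v·v = 2.
Deficit = 2 − 27/14 = 1/14 ≥ 0, confirming Bessel's inequality. (The deficit equals ||v − Σ <v,e_j> e_j||^2, the squared distance from v to span{e_j}.)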